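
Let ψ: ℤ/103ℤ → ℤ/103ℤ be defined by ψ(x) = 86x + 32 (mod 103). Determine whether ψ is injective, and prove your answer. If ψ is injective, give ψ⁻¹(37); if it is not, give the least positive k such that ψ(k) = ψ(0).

30

Recall that ψ is injective if ψ(a) = ψ(b) implies a = b.
Suppose ψ(a) = ψ(b) in ℤ/103ℤ. Then 86a + 32 ≡ 86b + 32 (mod 103), hence 86(a − b) ≡ 0 (mod 103).
Since gcd(86, 103) = 1, 86 is invertible modulo 103, therefore a − b ≡ 0 (mod 103), i.e. a = b.
Thus ψ is injective.
We now compute 86⁻¹ mod 103 explicitly. Euclid's algorithm: 103 = 1·86 + 17, 86 = 5·17 + 1; back-substituting gives 1 = 6·86 − 5·103, so 86⁻¹ ≡ 6 (mod 103).
Since ψ is injective, we compute ψ⁻¹(37): solve 86x + 32 ≡ 37 (mod 103), i.e. 86x ≡ 5 (mod 103).
Multiplying by 86⁻¹ = 6 gives x ≡ 6·5 = 30 ≡ 30 (mod 103).
Check: ψ(30) = 86·30 + 32 = 2612 = 25·103 + 37 ≡ 37 (mod 103).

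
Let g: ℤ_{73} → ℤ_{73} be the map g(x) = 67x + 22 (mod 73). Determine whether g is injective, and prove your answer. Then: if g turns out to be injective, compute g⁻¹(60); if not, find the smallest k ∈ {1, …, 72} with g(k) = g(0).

18

Suppose g(u) = g(v) in ℤ_{73}. Then 67u + 22 ≡ 67v + 22 (mod 73), hence 67(u − v) ≡ 0 (mod 73).
Since gcd(67, 73) = 1, 67 is invertible modulo 73, hence u − v ≡ 0 (mod 73), i.e. u = v.
Thus g is injective.
We now compute 67⁻¹ mod 73 explicitly. Euclid's algorithm: 73 = 1·67 + 6, 67 = 11·6 + 1; back-substituting gives 1 = 12·67 − 11·73, so 67⁻¹ ≡ 12 (mod 73).
Since g is injective, we compute g⁻¹(60): solve 67x + 22 ≡ 60 (mod 73), i.e. 67x ≡ 38 (mod 73).
Multiplying by 67⁻¹ = 12 gives x ≡ 12·38 = 456 = 6·73 + 18 ≡ 18 (mod 73).
Check: g(18) = 67·18 + 22 = 1228 = 16·73 + 60 ≡ 60 (mod 73).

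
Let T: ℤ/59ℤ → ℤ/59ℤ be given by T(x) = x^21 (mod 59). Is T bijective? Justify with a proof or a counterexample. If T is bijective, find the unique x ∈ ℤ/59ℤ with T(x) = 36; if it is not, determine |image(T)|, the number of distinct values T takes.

Since 59 is prime, the nonzero elements of ℤ/59ℤ form a cyclic group of order 58.
As gcd(21, 58) = 1, raising to the 21st power is a bijection on this group: if x_1^21 ≡ x_2^21 then (x_1x_2^{−1})^21 = 1, and the only element of order dividing gcd(21, 58) = 1 is 1, so x_1 = x_2.
With T(0) = 0 this makes T injective on all of ℤ/59ℤ, hence bijective (finite equal-size domain and codomain). In particular T is bijective.
Since T is bijective, we find the preimage of 36. The inverse of x ↦ x^21 on (ℤ/59ℤ)^× is x ↦ x^47, because 21·47 = 987 = 17·58 + 1 ≡ 1 (mod 58) and x^{58} = 1 for x ≠ 0 (Fermat). So T⁻¹(36) = 36^47 mod 59.
Repeated squaring mod 59: 36^1 ≡ 36, 36^2 ≡ 36² = 1296 ≡ 57, 36^4 ≡ 57² = 3249 ≡ 4, 36^8 ≡ 4² = 16, 36^16 ≡ 16² = 256 ≡ 20, 36^32 ≡ 20² = 400 ≡ 46. Since 47 = 32 + 8 + 4 + 2 + 1, 36^47 ≡ 46·16·4·57·36: 46·16 = 736 ≡ 28, then 28·4 = 112 ≡ 53, then 53·57 = 3021 ≡ 12, then 12·36 = 432 ≡ 19. So 36^47 ≡ 19 (mod 59).
Hence T⁻¹(36) = 19.

19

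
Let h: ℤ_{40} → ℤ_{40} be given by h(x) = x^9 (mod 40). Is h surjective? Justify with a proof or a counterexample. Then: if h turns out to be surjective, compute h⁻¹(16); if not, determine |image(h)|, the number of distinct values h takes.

h(0) = 0^9 = 0.
h(10): Repeated squaring mod 40: 10^1 ≡ 10, 10^2 ≡ 10² = 100 ≡ 20, 10^4 ≡ 20² = 400 ≡ 0, 10^8 ≡ 0² = 0. Since 9 = 8 + 1, 10^9 ≡ 0·10: 0·10 = 0. So 10^9 ≡ 0 (mod 40).
So h(0) = h(10) = 0 while 0 ≠ 10, so h is not injective.
A non-injective map from the 40-element set ℤ_{40} to itself takes at most 39 distinct values, so it cannot be surjective. Therefore h is not surjective.
Since h is not surjective, we determine |image(h)|. Computing x^9 mod 40 for each x (by repeated squaring, reducing mod 40 at every step), the values h(0), h(1), …, h(39) are: 0, 1, 32, 3, 24, 5, 16, 7, 8, 9, 0, 11, 32, 13, 24, 15, 16, 17, 8, 19, 0, 21, 32, 23, 24, 25, 16, 27, 8, 29, 0, 31, 32, 33, 24, 35, 16, 37, 8, 39.
The distinct values are {0, 1, 3, 5, 7, 8, 9, 11, 13, 15, 16, 17, 19, 21, 23, 24, 25, 27, 29, 31, 32, 33, 35, 37, 39}; there are 25 of them.

25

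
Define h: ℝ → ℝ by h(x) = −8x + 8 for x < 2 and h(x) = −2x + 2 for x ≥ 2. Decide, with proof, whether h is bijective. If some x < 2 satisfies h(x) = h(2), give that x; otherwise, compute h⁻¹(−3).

Both pieces are strictly decreasing (slopes −8 and −2), so each is injective on its own interval.
The left piece maps (−∞, 2) onto (−8, ∞); the right piece maps [2, ∞) onto (−∞, −2].
These images overlap. In particular h(2) = −2 (right piece), and solving −8x + 8 = −2 on the left piece gives x = 5/4 < 2.
So h(5/4) = h(2) with 5/4 ≠ 2, and h is not injective, hence not bijective. This x = 5/4 is the requested value below 2.

5/4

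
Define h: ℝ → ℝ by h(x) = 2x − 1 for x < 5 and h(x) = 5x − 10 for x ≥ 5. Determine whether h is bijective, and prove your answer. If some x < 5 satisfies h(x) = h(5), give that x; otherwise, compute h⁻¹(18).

Both pieces are strictly increasing (slopes 2 and 5), so each is injective on its own interval.
The left piece maps (−∞, 5) onto (−∞, 9); the right piece maps [5, ∞) onto [15, ∞).
The images leave a gap (9 has no preimage), so h is not surjective, hence not bijective.
Because the two images are disjoint, no x < 5 has h(x) = h(5), so we compute h⁻¹(18): 18 lies in [15, ∞), so solve 5x − 10 = 18: x = (18 + 10)/5 = 28/5.

28/5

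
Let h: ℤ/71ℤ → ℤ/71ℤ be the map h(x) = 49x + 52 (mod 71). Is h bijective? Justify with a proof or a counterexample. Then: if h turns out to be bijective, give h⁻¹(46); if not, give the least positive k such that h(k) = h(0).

39

Recall: h is injective if h(a) = h(b) implies a = b.
If h(a) = h(b), then 49a ≡ 49b (mod 71). Because gcd(49, 71) = 1, we may cancel 49 to get a ≡ b (mod 71).
We now compute 49⁻¹ mod 71 explicitly. Euclid's algorithm: 71 = 1·49 + 22, 49 = 2·22 + 5, 22 = 4·5 + 2, 5 = 2·2 + 1; back-substituting gives 1 = 29·49 − 20·71, so 49⁻¹ ≡ 29 (mod 71).
Then y ↦ 29(y − 52) is a two-sided inverse to h, so every y ∈ ℤ/71ℤ has a preimage.
Hence h is bijective.
Since h is bijective, we compute h⁻¹(46): solve 49x + 52 ≡ 46 (mod 71), i.e. 49x ≡ 65 (mod 71).
Multiplying by 49⁻¹ = 29 gives x ≡ 29·65 = 1885 = 26·71 + 39 ≡ 39 (mod 71).
Check: h(39) = 49·39 + 52 = 1963 = 27·71 + 46 ≡ 46 (mod 71).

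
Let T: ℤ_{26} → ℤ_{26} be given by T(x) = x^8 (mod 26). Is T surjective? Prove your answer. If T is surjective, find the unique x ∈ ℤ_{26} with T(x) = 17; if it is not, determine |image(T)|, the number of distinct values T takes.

T(1) = 1^8 = 1.
T(5): Repeated squaring mod 26: 5^1 ≡ 5, 5^2 ≡ 5² = 25, 5^4 ≡ 25² = 625 ≡ 1, 5^8 ≡ 1² = 1. So 5^8 ≡ 1 (mod 26).
So T(1) = T(5) = 1 while 1 ≠ 5, thus T is not injective.
A non-injective map from the 26-element set ℤ_{26} to itself takes at most 25 distinct values, so it cannot be surjective. Hence T is not surjective.
Since T is not surjective, we determine |image(T)|. Computing x^8 mod 26 for each x (by repeated squaring, reducing mod 26 at every step), the values T(0), T(1), …, T(25) are: 0, 1, 22, 9, 16, 1, 16, 3, 14, 3, 22, 9, 14, 13, 14, 9, 22, 3, 14, 3, 16, 1, 16, 9, 22, 1.
The distinct values are {0, 1, 3, 9, 13, 14, 16, 22}; there are 8 of them.

8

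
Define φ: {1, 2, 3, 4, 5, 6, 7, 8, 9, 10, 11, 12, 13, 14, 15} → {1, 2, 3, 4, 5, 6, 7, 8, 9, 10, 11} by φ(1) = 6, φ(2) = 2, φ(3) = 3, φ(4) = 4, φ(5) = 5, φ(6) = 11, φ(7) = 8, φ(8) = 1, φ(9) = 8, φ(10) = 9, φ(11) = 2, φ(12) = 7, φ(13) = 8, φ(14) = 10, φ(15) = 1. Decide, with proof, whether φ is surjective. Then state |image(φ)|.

Every element of the codomain has a preimage: 1 = φ(8), 2 = φ(2), 3 = φ(3), 4 = φ(4), 5 = φ(5), 6 = φ(1), 7 = φ(12), 8 = φ(7), 9 = φ(10), 10 = φ(14), 11 = φ(6).
Hence φ is surjective.
The image of φ is {1, 2, 3, 4, 5, 6, 7, 8, 9, 10, 11}, which has 11 elements.

11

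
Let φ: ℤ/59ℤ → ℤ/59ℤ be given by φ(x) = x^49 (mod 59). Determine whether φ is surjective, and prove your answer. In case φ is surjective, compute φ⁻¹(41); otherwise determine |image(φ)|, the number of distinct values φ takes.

Since 59 is prime, the nonzero elements of ℤ/59ℤ form a cyclic group of order 58.
As gcd(49, 58) = 1, raising to the 49th power is a bijection on this group: if u^49 ≡ v^49 then (uv^{−1})^49 = 1, and the only element of order dividing gcd(49, 58) = 1 is 1, so u = v.
With φ(0) = 0 this makes φ injective on all of ℤ/59ℤ, hence bijective (finite equal-size domain and codomain). In particular φ is surjective.
Since φ is surjective, we find the preimage of 41. The inverse of x ↦ x^49 on (ℤ/59ℤ)^× is x ↦ x^45, because 49·45 = 2205 = 38·58 + 1 ≡ 1 (mod 58) and x^{58} = 1 for x ≠ 0 (Fermat). So φ⁻¹(41) = 41^45 mod 59.
Repeated squaring mod 59: 41^1 ≡ 41, 41^2 ≡ 41² = 1681 ≡ 29, 41^4 ≡ 29² = 841 ≡ 15, 41^8 ≡ 15² = 225 ≡ 48, 41^16 ≡ 48² = 2304 ≡ 3, 41^32 ≡ 3² = 9. Since 45 = 32 + 8 + 4 + 1, 41^45 ≡ 9·48·15·41: 9·48 = 432 ≡ 19, then 19·15 = 285 ≡ 49, then 49·41 = 2009 ≡ 3. So 41^45 ≡ 3 (mod 59).
Hence φ⁻¹(41) = 3.

3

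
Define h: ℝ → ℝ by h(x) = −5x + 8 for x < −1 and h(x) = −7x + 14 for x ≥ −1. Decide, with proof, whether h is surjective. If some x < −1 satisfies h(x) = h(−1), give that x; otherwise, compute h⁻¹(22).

Both pieces are strictly decreasing (slopes −5 and −7), so each is injective on its own interval.
The left piece maps (−∞, −1) onto (13, ∞); the right piece maps [−1, ∞) onto (−∞, 21].
The union (13, ∞) ∪ (−∞, 21] covers ℝ, so h is surjective.
For the follow-up: the images overlap, so an x < −1 with h(x) = h(−1) exists. h(−1) = 21; solving −5x + 8 = 21 for x < −1 gives x = (21 − 8)/(−5) = −13/5.

-13/5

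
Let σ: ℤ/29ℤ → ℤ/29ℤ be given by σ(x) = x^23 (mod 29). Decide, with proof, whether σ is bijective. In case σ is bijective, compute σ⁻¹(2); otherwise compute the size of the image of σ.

18

Since 29 is prime, the nonzero elements of ℤ/29ℤ form a cyclic group of order 28.
As gcd(23, 28) = 1, raising to the 23rd power is a bijection on this group: if a^23 ≡ b^23 then (ab^{−1})^23 = 1, and the only element of order dividing gcd(23, 28) = 1 is 1, so a = b.
With σ(0) = 0 this makes σ injective on all of ℤ/29ℤ, hence bijective (finite equal-size domain and codomain). In particular σ is bijective.
Since σ is bijective, we find the preimage of 2. The inverse of x ↦ x^23 on (ℤ/29ℤ)^× is x ↦ x^11, because 23·11 = 253 = 9·28 + 1 ≡ 1 (mod 28) and x^{28} = 1 for x ≠ 0 (Fermat). So σ⁻¹(2) = 2^11 mod 29.
Repeated squaring mod 29: 2^1 ≡ 2, 2^2 ≡ 2² = 4, 2^4 ≡ 4² = 16, 2^8 ≡ 16² = 256 ≡ 24. Since 11 = 8 + 2 + 1, 2^11 ≡ 24·4·2: 24·4 = 96 ≡ 9, then 9·2 = 18. So 2^11 ≡ 18 (mod 29).
Hence σ⁻¹(2) = 18.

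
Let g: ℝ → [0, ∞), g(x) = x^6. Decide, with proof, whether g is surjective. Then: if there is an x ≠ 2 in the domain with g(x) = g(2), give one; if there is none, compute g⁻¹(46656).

For any y ∈ [0, ∞), x = y^{1/6} ∈ ℝ satisfies x^6 = y, so g is surjective.
For the follow-up, such an x exists: taking x = −2 ∈ ℝ gives g(−2) = 64 = g(2) with −2 ≠ 2.

-2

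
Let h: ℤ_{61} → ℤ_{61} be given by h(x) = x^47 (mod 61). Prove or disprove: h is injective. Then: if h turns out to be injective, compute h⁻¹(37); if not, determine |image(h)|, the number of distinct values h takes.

Since 61 is prime, the nonzero elements of ℤ_{61} form a cyclic group of order 60.
As gcd(47, 60) = 1, raising to the 47th power is a bijection on this group: if a^47 ≡ b^47 then (ab^{−1})^47 = 1, and the only element of order dividing gcd(47, 60) = 1 is 1, so a = b.
With h(0) = 0 this makes h injective on all of ℤ_{61}, hence bijective (finite equal-size domain and codomain). In particular h is injective.
Since h is injective, we find the preimage of 37. The inverse of x ↦ x^47 on (ℤ_{61})^× is x ↦ x^23, because 47·23 = 1081 = 18·60 + 1 ≡ 1 (mod 60) and x^{60} = 1 for x ≠ 0 (Fermat). So h⁻¹(37) = 37^23 mod 61.
Repeated squaring mod 61: 37^1 ≡ 37, 37^2 ≡ 37² = 1369 ≡ 27, 37^4 ≡ 27² = 729 ≡ 58, 37^8 ≡ 58² = 3364 ≡ 9, 37^16 ≡ 9² = 81 ≡ 20. Since 23 = 16 + 4 + 2 + 1, 37^23 ≡ 20·58·27·37: 20·58 = 1160 ≡ 1, then 1·27 = 27, then 27·37 = 999 ≡ 23. So 37^23 ≡ 23 (mod 61).
Hence h⁻¹(37) = 23.

23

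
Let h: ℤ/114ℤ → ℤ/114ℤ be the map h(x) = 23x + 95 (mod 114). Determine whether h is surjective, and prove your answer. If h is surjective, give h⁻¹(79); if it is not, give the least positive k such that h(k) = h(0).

Recall: surjectivity means every element of the codomain has a preimage under h.
Since gcd(23, 114) = 1, 23 is invertible modulo 114. Euclid's algorithm: 114 = 4·23 + 22, 23 = 1·22 + 1; back-substituting gives 1 = 5·23 − 1·114, so 23⁻¹ ≡ 5 (mod 114).
For any y ∈ ℤ/114ℤ, x = 5(y − 95) mod 114 satisfies h(x) = 23·5(y − 95) + 95 ≡ y (since 23·5 ≡ 1 mod 114). So every y has a preimage.
Hence h is surjective.
Since h is surjective, we compute h⁻¹(79): solve 23x + 95 ≡ 79 (mod 114), i.e. 23x ≡ 98 (mod 114).
Multiplying by 23⁻¹ = 5 gives x ≡ 5·98 = 490 = 4·114 + 34 ≡ 34 (mod 114).
Check: h(34) = 23·34 + 95 = 877 = 7·114 + 79 ≡ 79 (mod 114).

34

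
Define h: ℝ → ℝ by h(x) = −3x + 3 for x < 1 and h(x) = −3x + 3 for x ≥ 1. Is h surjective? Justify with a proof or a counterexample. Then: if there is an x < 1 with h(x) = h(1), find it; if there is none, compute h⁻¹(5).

-2/3

Both pieces are strictly decreasing (slopes −3 and −3), so each is injective on its own interval.
The left piece maps (−∞, 1) onto (0, ∞); the right piece maps [1, ∞) onto (−∞, 0].
These images together cover ℝ, so h is surjective.
Because the two images are disjoint, no x < 1 has h(x) = h(1), so we compute h⁻¹(5): 5 lies in (0, ∞), so solve −3x + 3 = 5: x = (5 − 3)/(−3) = −2/3.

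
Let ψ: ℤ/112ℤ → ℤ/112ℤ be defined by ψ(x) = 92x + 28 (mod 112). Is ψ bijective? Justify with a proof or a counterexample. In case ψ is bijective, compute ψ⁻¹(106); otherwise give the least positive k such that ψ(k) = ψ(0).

28

We have gcd(92, 112) = 4 > 1. Taking u = 0 and v = 28: ψ(0) = 28 and ψ(28) = 92·28 + 28 = 2604 ≡ 28 (mod 112).
So ψ(0) = ψ(28) while 0 ≠ 28, so ψ is not injective, hence not bijective.
Since ψ is not bijective, we find the least positive k with ψ(k) = ψ(0): this means 92k ≡ 0 (mod 112), i.e. 112 ∣ 92k. Since gcd(92, 112) = 4, dividing through by 4 this holds exactly when 28 ∣ 23k, and as gcd(23, 28) = 1, exactly when 28 ∣ k.
The smallest positive such k is 28.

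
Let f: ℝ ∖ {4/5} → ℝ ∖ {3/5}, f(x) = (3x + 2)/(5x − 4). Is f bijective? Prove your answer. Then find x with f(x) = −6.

2/3

Suppose f(x_1) = f(x_2). Cross-multiplying: (3x_1 + 2)(5x_2 − 4) = (3x_2 + 2)(5x_1 − 4).
Expanding both sides and cancelling the symmetric terms leaves −22·(x_1 − x_2) = 0. Since −22 ≠ 0, x_1 = x_2. Therefore f is injective.
For any y ≠ 3/5, solving y(5x − 4) = 3x + 2 for x gives a well-defined x ≠ 4/5. So f is surjective.
Hence f is bijective.
Solving f(x) = −6: cross-multiplying gives 3x + 2 = −6(5x − 4), which rearranges to 33x = 22, so x = 2/3.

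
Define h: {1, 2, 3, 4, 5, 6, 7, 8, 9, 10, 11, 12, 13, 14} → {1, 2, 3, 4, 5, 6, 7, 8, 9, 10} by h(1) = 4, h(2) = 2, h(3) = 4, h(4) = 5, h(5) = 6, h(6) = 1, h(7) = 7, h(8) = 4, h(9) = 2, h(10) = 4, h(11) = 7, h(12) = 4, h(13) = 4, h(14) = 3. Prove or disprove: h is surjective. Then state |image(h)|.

No element maps to 8, so h is not surjective.
The image of h is {1, 2, 3, 4, 5, 6, 7}, which has 7 elements.

7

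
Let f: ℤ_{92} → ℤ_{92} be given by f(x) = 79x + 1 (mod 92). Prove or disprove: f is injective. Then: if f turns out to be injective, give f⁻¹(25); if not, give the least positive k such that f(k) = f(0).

If f(s) = f(t), then 79s ≡ 79t (mod 92). Because gcd(79, 92) = 1, we may cancel 79 to get s ≡ t (mod 92).
Therefore f is injective.
We now compute 79⁻¹ mod 92 explicitly. Euclid's algorithm: 92 = 1·79 + 13, 79 = 6·13 + 1; back-substituting gives 1 = 7·79 − 6·92, so 79⁻¹ ≡ 7 (mod 92).
Since f is injective, we compute f⁻¹(25): solve 79x + 1 ≡ 25 (mod 92), i.e. 79x ≡ 24 (mod 92).
Multiplying by 79⁻¹ = 7 gives x ≡ 7·24 = 168 = 1·92 + 76 ≡ 76 (mod 92).
Check: f(76) = 79·76 + 1 = 6005 = 65·92 + 25 ≡ 25 (mod 92).

76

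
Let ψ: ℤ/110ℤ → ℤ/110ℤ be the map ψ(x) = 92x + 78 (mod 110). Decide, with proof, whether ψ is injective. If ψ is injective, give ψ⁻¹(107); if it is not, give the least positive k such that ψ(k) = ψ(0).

55

Recall that ψ is injective if ψ(x_1) = ψ(x_2) implies x_1 = x_2.
We have gcd(92, 110) = 2 > 1. Taking x_1 = 0 and x_2 = 55: ψ(0) = 78 and ψ(55) = 92·55 + 78 = 5138 ≡ 78 (mod 110).
So ψ(0) = ψ(55) while 0 ≠ 55, thus ψ is not injective.
Since ψ is not injective, we find the least positive k with ψ(k) = ψ(0): this means 92k ≡ 0 (mod 110), i.e. 110 ∣ 92k. Since gcd(92, 110) = 2, dividing through by 2 this holds exactly when 55 ∣ 46k, and as gcd(46, 55) = 1, exactly when 55 ∣ k.
The smallest positive such k is 55.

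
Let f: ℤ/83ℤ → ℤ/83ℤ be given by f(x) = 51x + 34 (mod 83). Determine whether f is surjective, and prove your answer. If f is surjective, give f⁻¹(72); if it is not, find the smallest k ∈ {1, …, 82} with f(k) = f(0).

4

By definition, surjectivity means every element of the codomain has a preimage under f.
Since gcd(51, 83) = 1, 51 is invertible modulo 83. Euclid's algorithm: 83 = 1·51 + 32, 51 = 1·32 + 19, 32 = 1·19 + 13, 19 = 1·13 + 6, 13 = 2·6 + 1; back-substituting gives 1 = 70·51 − 43·83, so 51⁻¹ ≡ 70 (mod 83).
For any y ∈ ℤ/83ℤ, x = 70(y − 34) mod 83 satisfies f(x) = 51·70(y − 34) + 34 ≡ y (since 51·70 ≡ 1 mod 83). So every y has a preimage.
Thus f is surjective.
Since f is surjective, we compute f⁻¹(72): solve 51x + 34 ≡ 72 (mod 83), i.e. 51x ≡ 38 (mod 83).
Multiplying by 51⁻¹ = 70 gives x ≡ 70·38 = 2660 = 32·83 + 4 ≡ 4 (mod 83).
Check: f(4) = 51·4 + 34 = 238 = 2·83 + 72 ≡ 72 (mod 83).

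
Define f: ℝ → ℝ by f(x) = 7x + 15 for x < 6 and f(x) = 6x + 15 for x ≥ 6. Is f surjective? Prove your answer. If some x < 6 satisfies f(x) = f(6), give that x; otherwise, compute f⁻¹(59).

36/7

Both pieces are strictly increasing (slopes 7 and 6), so each is injective on its own interval.
The left piece maps (−∞, 6) onto (−∞, 57); the right piece maps [6, ∞) onto [51, ∞).
The union (−∞, 57) ∪ [51, ∞) covers ℝ, so f is surjective.
For the follow-up: the images overlap, so an x < 6 with f(x) = f(6) exists. f(6) = 51; solving 7x + 15 = 51 for x < 6 gives x = (51 − 15)/7 = 36/7.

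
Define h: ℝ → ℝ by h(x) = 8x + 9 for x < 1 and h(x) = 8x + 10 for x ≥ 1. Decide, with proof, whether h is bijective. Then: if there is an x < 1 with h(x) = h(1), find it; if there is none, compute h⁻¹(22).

Both pieces are strictly increasing (slopes 8 and 8), so each is injective on its own interval.
The left piece maps (−∞, 1) onto (−∞, 17); the right piece maps [1, ∞) onto [18, ∞).
The images leave a gap (17 has no preimage), so h is not surjective, hence not bijective.
Because the two images are disjoint, no x < 1 has h(x) = h(1), so we compute h⁻¹(22): 22 lies in [18, ∞), so solve 8x + 10 = 22: x = (22 − 10)/8 = 3/2.

3/2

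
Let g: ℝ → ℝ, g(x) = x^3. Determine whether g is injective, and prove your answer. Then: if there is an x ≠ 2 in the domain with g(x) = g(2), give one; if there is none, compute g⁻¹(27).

On ℝ, x ↦ x^3 is strictly increasing (since 3 is odd), so g(u) = g(v) forces u = v. Thus g is injective.
Since x ↦ x^3 is strictly increasing on ℝ, it is injective there, so no x ≠ 2 in the domain has g(x) = g(2). We therefore compute g⁻¹(27) = 27^{1/3} = 3 (indeed 3^3 = 27).

3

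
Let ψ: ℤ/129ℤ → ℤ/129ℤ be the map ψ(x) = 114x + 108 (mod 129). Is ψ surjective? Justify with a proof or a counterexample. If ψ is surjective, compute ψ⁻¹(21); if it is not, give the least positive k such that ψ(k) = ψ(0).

43

Since gcd(114, 129) = 3, we have 114x ≡ 0 (mod 3) for all x, so ψ(x) ≡ 0 (mod 3).
But 1 ≢ 0 (mod 3), so 1 ∈ ℤ/129ℤ has no preimage. Therefore ψ is not surjective.
Since ψ is not surjective, we find the least positive k with ψ(k) = ψ(0): this means 114k ≡ 0 (mod 129), i.e. 129 ∣ 114k. Since gcd(114, 129) = 3, dividing through by 3 this holds exactly when 43 ∣ 38k, and as gcd(38, 43) = 1, exactly when 43 ∣ k.
The smallest positive such k is 43.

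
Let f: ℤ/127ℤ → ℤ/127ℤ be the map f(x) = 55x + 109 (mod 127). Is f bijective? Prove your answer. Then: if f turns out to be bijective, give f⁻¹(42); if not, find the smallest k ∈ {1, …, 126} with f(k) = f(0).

If f(x_1) = f(x_2), then 55x_1 ≡ 55x_2 (mod 127). Because gcd(55, 127) = 1, we may cancel 55 to get x_1 ≡ x_2 (mod 127).
We now compute 55⁻¹ mod 127 explicitly. Euclid's algorithm: 127 = 2·55 + 17, 55 = 3·17 + 4, 17 = 4·4 + 1; back-substituting gives 1 = 97·55 − 42·127, so 55⁻¹ ≡ 97 (mod 127).
Then y ↦ 97(y − 109) is a two-sided inverse to f, so every y ∈ ℤ/127ℤ has a preimage.
Thus f is bijective.
Since f is bijective, we find f⁻¹(42): we need 55x ≡ 42 − 109 ≡ 60 (mod 127). Using 55⁻¹ = 97: x ≡ 97·60 = 5820 = 45·127 + 105, so x = 105.
Check: f(105) = 55·105 + 109 = 5884 = 46·127 + 42 ≡ 42 (mod 127).

105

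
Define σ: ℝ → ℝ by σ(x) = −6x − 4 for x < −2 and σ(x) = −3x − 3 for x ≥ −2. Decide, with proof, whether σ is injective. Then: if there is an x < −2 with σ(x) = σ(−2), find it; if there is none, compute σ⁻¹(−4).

1/3

Both pieces are strictly decreasing (slopes −6 and −3), so each is injective on its own interval.
The left piece maps (−∞, −2) onto (8, ∞); the right piece maps [−2, ∞) onto (−∞, 3].
These images are disjoint, so no value is attained by both pieces. Hence σ is injective.
Because the two images are disjoint, no x < −2 has σ(x) = σ(−2), so we compute σ⁻¹(−4): −4 lies in (−∞, 3], so solve −3x − 3 = −4: x = (−4 + 3)/(−3) = 1/3.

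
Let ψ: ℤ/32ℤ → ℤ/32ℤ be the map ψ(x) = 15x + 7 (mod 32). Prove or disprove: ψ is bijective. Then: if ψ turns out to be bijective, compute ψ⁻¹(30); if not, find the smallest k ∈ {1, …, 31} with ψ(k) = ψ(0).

By definition, ψ is injective when ψ(s) = ψ(t) forces s = t.
If ψ(s) = ψ(t), then 15s ≡ 15t (mod 32). Because gcd(15, 32) = 1, we may cancel 15 to get s ≡ t (mod 32).
We now compute 15⁻¹ mod 32 explicitly. Euclid's algorithm: 32 = 2·15 + 2, 15 = 7·2 + 1; back-substituting gives 1 = 15·15 − 7·32, so 15⁻¹ ≡ 15 (mod 32).
For any y ∈ ℤ/32ℤ, x = 15(y − 7) mod 32 satisfies ψ(x) = 15·15(y − 7) + 7 ≡ y (since 15·15 ≡ 1 mod 32). So every y has a preimage.
Therefore ψ is bijective.
Since ψ is bijective, we find ψ⁻¹(30): we need 15x ≡ 30 − 7 ≡ 23 (mod 32). Using 15⁻¹ = 15: x ≡ 15·23 = 345 = 10·32 + 25, so x = 25.
Check: ψ(25) = 15·25 + 7 = 382 = 11·32 + 30 ≡ 30 (mod 32).

25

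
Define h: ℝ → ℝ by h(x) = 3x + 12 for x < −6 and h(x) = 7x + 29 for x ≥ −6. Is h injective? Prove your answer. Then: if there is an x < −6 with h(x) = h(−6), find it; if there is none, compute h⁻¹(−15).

-25/3

Both pieces are strictly increasing (slopes 3 and 7), so each is injective on its own interval.
The left piece maps (−∞, −6) onto (−∞, −6); the right piece maps [−6, ∞) onto [−13, ∞).
These images overlap. In particular h(−6) = −13 (right piece), and solving 3x + 12 = −13 on the left piece gives x = −25/3 < −6.
So h(−25/3) = h(−6) with −25/3 ≠ −6, and h is not injective. This x = −25/3 is the requested value below −6.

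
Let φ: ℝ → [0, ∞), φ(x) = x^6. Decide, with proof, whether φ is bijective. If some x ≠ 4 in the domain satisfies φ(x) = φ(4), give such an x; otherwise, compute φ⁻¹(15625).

-4

φ(4) = 4096 = (−4)^6 = φ(−4) (since 6 is even), with 4 ≠ −4. So φ is not injective, hence not bijective.
For the follow-up, such an x exists: taking x = −4 ∈ ℝ gives φ(−4) = 4096 = φ(4) with −4 ≠ 4.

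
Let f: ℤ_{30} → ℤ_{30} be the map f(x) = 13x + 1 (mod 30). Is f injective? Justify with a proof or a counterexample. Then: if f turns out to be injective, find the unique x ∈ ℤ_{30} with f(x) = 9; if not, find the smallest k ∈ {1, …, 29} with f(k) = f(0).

If f(u) = f(v), then 13u ≡ 13v (mod 30). Because gcd(13, 30) = 1, we may cancel 13 to get u ≡ v (mod 30).
Hence f is injective.
We now compute 13⁻¹ mod 30 explicitly. Euclid's algorithm: 30 = 2·13 + 4, 13 = 3·4 + 1; back-substituting gives 1 = 7·13 − 3·30, so 13⁻¹ ≡ 7 (mod 30).
Since f is injective, we find f⁻¹(9): we need 13x ≡ 9 − 1 ≡ 8 (mod 30). Using 13⁻¹ = 7: x ≡ 7·8 = 56 = 1·30 + 26, so x = 26.
Check: f(26) = 13·26 + 1 = 339 = 11·30 + 9 ≡ 9 (mod 30).

26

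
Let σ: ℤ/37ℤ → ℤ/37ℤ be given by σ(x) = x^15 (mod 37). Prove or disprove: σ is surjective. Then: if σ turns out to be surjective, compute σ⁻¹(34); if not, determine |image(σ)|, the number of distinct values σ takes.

13

σ(3): Repeated squaring mod 37: 3^1 ≡ 3, 3^2 ≡ 3² = 9, 3^4 ≡ 9² = 81 ≡ 7, 3^8 ≡ 7² = 49 ≡ 12. Since 15 = 8 + 4 + 2 + 1, 3^15 ≡ 12·7·9·3: 12·7 = 84 ≡ 10, then 10·9 = 90 ≡ 16, then 16·3 = 48 ≡ 11. So 3^15 ≡ 11 (mod 37).
σ(4): Repeated squaring mod 37: 4^1 ≡ 4, 4^2 ≡ 4² = 16, 4^4 ≡ 16² = 256 ≡ 34, 4^8 ≡ 34² = 1156 ≡ 9. Since 15 = 8 + 4 + 2 + 1, 4^15 ≡ 9·34·16·4: 9·34 = 306 ≡ 10, then 10·16 = 160 ≡ 12, then 12·4 = 48 ≡ 11. So 4^15 ≡ 11 (mod 37).
So σ(3) = σ(4) = 11 while 3 ≠ 4, hence σ is not injective.
A non-injective map from the 37-element set ℤ/37ℤ to itself takes at most 36 distinct values, so it cannot be surjective. Hence σ is not surjective.
Since σ is not surjective, we determine |image(σ)|. Computing x^15 mod 37 for each x (by repeated squaring, reducing mod 37 at every step), the values σ(0), σ(1), …, σ(36) are: 0, 1, 23, 11, 11, 29, 31, 26, 31, 10, 1, 36, 10, 29, 6, 23, 10, 14, 8, 29, 23, 27, 14, 31, 8, 27, 1, 36, 27, 6, 11, 6, 8, 26, 26, 14, 36.
The distinct values are {0, 1, 6, 8, 10, 11, 14, 23, 26, 27, 29, 31, 36}; there are 13 of them.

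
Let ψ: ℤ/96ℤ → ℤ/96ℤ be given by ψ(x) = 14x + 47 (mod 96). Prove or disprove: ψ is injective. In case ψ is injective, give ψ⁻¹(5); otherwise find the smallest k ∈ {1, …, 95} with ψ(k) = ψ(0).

48

We have gcd(14, 96) = 2 > 1. Taking a = 0 and b = 48: ψ(0) = 47 and ψ(48) = 14·48 + 47 = 719 ≡ 47 (mod 96).
So ψ(0) = ψ(48) while 0 ≠ 48, hence ψ is not injective.
Since ψ is not injective, we find the least positive k with ψ(k) = ψ(0): this means 14k ≡ 0 (mod 96), i.e. 96 ∣ 14k. Since gcd(14, 96) = 2, dividing through by 2 this holds exactly when 48 ∣ 7k, and as gcd(7, 48) = 1, exactly when 48 ∣ k.
The smallest positive such k is 48.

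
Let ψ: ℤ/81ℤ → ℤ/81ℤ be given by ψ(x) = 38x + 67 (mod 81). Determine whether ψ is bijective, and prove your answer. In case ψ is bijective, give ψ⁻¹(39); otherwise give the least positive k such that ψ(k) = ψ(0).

76

Recall: ψ is injective when ψ(a) = ψ(b) forces a = b.
Suppose ψ(a) = ψ(b) in ℤ/81ℤ. Then 38a + 67 ≡ 38b + 67 (mod 81), thus 38(a − b) ≡ 0 (mod 81).
Since gcd(38, 81) = 1, 38 is invertible modulo 81, so a − b ≡ 0 (mod 81), i.e. a = b.
We now compute 38⁻¹ mod 81 explicitly. Euclid's algorithm: 81 = 2·38 + 5, 38 = 7·5 + 3, 5 = 1·3 + 2, 3 = 1·2 + 1; back-substituting gives 1 = 32·38 − 15·81, so 38⁻¹ ≡ 32 (mod 81).
For any y ∈ ℤ/81ℤ, x = 32(y − 67) mod 81 satisfies ψ(x) = 38·32(y − 67) + 67 ≡ y (since 38·32 ≡ 1 mod 81). So every y has a preimage.
Therefore ψ is bijective.
Since ψ is bijective, we find ψ⁻¹(39): we need 38x ≡ 39 − 67 ≡ 53 (mod 81). Using 38⁻¹ = 32: x ≡ 32·53 = 1696 = 20·81 + 76, so x = 76.
Check: ψ(76) = 38·76 + 67 = 2955 = 36·81 + 39 ≡ 39 (mod 81).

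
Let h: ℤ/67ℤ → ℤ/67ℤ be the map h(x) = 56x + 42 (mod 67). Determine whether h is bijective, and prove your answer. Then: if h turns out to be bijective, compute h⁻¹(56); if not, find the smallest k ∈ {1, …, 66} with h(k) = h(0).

By definition, h is injective if h(a) = h(b) implies a = b.
If h(a) = h(b), then 56a ≡ 56b (mod 67). Because gcd(56, 67) = 1, we may cancel 56 to get a ≡ b (mod 67).
We now compute 56⁻¹ mod 67 explicitly. Euclid's algorithm: 67 = 1·56 + 11, 56 = 5·11 + 1; back-substituting gives 1 = 6·56 − 5·67, so 56⁻¹ ≡ 6 (mod 67).
Then y ↦ 6(y − 42) is a two-sided inverse to h, so every y ∈ ℤ/67ℤ has a preimage.
Therefore h is bijective.
Since h is bijective, we compute h⁻¹(56): solve 56x + 42 ≡ 56 (mod 67), i.e. 56x ≡ 14 (mod 67).
Multiplying by 56⁻¹ = 6 gives x ≡ 6·14 = 84 = 1·67 + 17 ≡ 17 (mod 67).
Check: h(17) = 56·17 + 42 = 994 = 14·67 + 56 ≡ 56 (mod 67).

17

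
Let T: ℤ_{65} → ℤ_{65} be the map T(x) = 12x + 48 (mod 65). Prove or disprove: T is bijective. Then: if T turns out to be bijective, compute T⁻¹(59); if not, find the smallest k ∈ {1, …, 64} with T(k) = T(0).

28

Recall that injectivity means: for all s, t in the domain, T(s) = T(t) implies s = t.
Suppose T(s) = T(t) in ℤ_{65}. Then 12s + 48 ≡ 12t + 48 (mod 65), so 12(s − t) ≡ 0 (mod 65).
Since gcd(12, 65) = 1, 12 is invertible modulo 65, therefore s − t ≡ 0 (mod 65), i.e. s = t.
We now compute 12⁻¹ mod 65 explicitly. Euclid's algorithm: 65 = 5·12 + 5, 12 = 2·5 + 2, 5 = 2·2 + 1; back-substituting gives 1 = 38·12 − 7·65, so 12⁻¹ ≡ 38 (mod 65).
For any y ∈ ℤ_{65}, x = 38(y − 48) mod 65 satisfies T(x) = 12·38(y − 48) + 48 ≡ y (since 12·38 ≡ 1 mod 65). So every y has a preimage.
Hence T is bijective.
Since T is bijective, we compute T⁻¹(59): solve 12x + 48 ≡ 59 (mod 65), i.e. 12x ≡ 11 (mod 65).
Multiplying by 12⁻¹ = 38 gives x ≡ 38·11 = 418 = 6·65 + 28 ≡ 28 (mod 65).
Check: T(28) = 12·28 + 48 = 384 = 5·65 + 59 ≡ 59 (mod 65).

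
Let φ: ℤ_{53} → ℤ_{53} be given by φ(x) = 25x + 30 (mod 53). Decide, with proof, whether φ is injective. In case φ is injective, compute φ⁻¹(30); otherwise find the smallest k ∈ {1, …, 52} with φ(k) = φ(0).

If φ(s) = φ(t), then 25s ≡ 25t (mod 53). Because gcd(25, 53) = 1, we may cancel 25 to get s ≡ t (mod 53).
Thus φ is injective.
We now compute 25⁻¹ mod 53 explicitly. Euclid's algorithm: 53 = 2·25 + 3, 25 = 8·3 + 1; back-substituting gives 1 = 17·25 − 8·53, so 25⁻¹ ≡ 17 (mod 53).
Since φ is injective, we find φ⁻¹(30): we need 25x ≡ 30 − 30 ≡ 0 (mod 53). Using 25⁻¹ = 17: x ≡ 17·0 = 0, so x = 0.
Check: φ(0) = 25·0 + 30 = 30 ≡ 30 (mod 53).

0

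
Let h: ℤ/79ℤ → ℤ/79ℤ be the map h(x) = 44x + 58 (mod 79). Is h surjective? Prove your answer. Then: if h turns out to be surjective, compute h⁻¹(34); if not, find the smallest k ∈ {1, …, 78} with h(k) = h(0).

21

Since gcd(44, 79) = 1, 44 is invertible modulo 79. Euclid's algorithm: 79 = 1·44 + 35, 44 = 1·35 + 9, 35 = 3·9 + 8, 9 = 1·8 + 1; back-substituting gives 1 = 9·44 − 5·79, so 44⁻¹ ≡ 9 (mod 79).
Then y ↦ 9(y − 58) is a two-sided inverse to h, so every y ∈ ℤ/79ℤ has a preimage.
So h is surjective.
Since h is surjective, we compute h⁻¹(34): solve 44x + 58 ≡ 34 (mod 79), i.e. 44x ≡ 55 (mod 79).
Multiplying by 44⁻¹ = 9 gives x ≡ 9·55 = 495 = 6·79 + 21 ≡ 21 (mod 79).
Check: h(21) = 44·21 + 58 = 982 = 12·79 + 34 ≡ 34 (mod 79).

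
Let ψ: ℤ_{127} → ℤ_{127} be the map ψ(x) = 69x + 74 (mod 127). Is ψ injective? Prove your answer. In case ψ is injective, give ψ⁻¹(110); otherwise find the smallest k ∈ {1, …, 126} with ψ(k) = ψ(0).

If ψ(s) = ψ(t), then 69s ≡ 69t (mod 127). Because gcd(69, 127) = 1, we may cancel 69 to get s ≡ t (mod 127).
Thus ψ is injective.
We now compute 69⁻¹ mod 127 explicitly. Euclid's algorithm: 127 = 1·69 + 58, 69 = 1·58 + 11, 58 = 5·11 + 3, 11 = 3·3 + 2, 3 = 1·2 + 1; back-substituting gives 1 = 81·69 − 44·127, so 69⁻¹ ≡ 81 (mod 127).
Since ψ is injective, we compute ψ⁻¹(110): solve 69x + 74 ≡ 110 (mod 127), i.e. 69x ≡ 36 (mod 127).
Multiplying by 69⁻¹ = 81 gives x ≡ 81·36 = 2916 = 22·127 + 122 ≡ 122 (mod 127).
Check: ψ(122) = 69·122 + 74 = 8492 = 66·127 + 110 ≡ 110 (mod 127).

122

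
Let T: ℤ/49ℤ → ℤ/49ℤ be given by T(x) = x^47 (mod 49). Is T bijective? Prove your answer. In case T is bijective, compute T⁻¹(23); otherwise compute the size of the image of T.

T(0) = 0^47 = 0.
T(7): Repeated squaring mod 49: 7^1 ≡ 7, 7^2 ≡ 7² = 49 ≡ 0, 7^4 ≡ 0² = 0, 7^8 ≡ 0² = 0, 7^16 ≡ 0² = 0, 7^32 ≡ 0² = 0. Since 47 = 32 + 8 + 4 + 2 + 1, 7^47 ≡ 0·0·0·0·7: 0·0 = 0, then 0·0 = 0, then 0·0 = 0, then 0·7 = 0. So 7^47 ≡ 0 (mod 49).
So T(0) = T(7) = 0 while 0 ≠ 7, thus T is not injective, hence not bijective.
Since T is not bijective, we determine |image(T)|. Computing x^47 mod 49 for each x (by repeated squaring, reducing mod 49 at every step), the values T(0), T(1), …, T(48) are: 0, 1, 32, 47, 44, 38, 34, 0, 36, 4, 40, 37, 10, 20, 0, 22, 25, 33, 30, 31, 6, 0, 8, 46, 26, 23, 3, 41, 0, 43, 18, 19, 16, 24, 27, 0, 29, 39, 12, 9, 45, 13, 0, 15, 11, 5, 2, 17, 48.
The distinct values are {0, 1, 2, 3, 4, 5, 6, 8, 9, 10, 11, 12, 13, 15, 16, 17, 18, 19, 20, 22, 23, 24, 25, 26, 27, 29, 30, 31, 32, 33, 34, 36, 37, 38, 39, 40, 41, 43, 44, 45, 46, 47, 48}; there are 43 of them.

43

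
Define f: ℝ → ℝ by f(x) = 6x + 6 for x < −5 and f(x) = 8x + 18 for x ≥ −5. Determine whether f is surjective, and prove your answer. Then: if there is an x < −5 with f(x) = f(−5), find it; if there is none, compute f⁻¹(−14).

Both pieces are strictly increasing (slopes 6 and 8), so each is injective on its own interval.
The left piece maps (−∞, −5) onto (−∞, −24); the right piece maps [−5, ∞) onto [−22, ∞).
The union (−∞, −24) ∪ [−22, ∞) omits the interval between −24 and −22; in particular −24 has no preimage. So f is not surjective.
Because the two images are disjoint, no x < −5 has f(x) = f(−5), so we compute f⁻¹(−14): −14 lies in [−22, ∞), so solve 8x + 18 = −14: x = (−14 − 18)/8 = −4.

-4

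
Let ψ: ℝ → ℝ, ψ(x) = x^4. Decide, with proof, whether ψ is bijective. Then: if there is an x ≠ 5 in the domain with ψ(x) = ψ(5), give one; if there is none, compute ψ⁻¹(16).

ψ(5) = 625 = (−5)^4 = ψ(−5) (since 4 is even), with 5 ≠ −5. So ψ is not injective, hence not bijective.
For the follow-up, such an x exists: taking x = −5 ∈ ℝ gives ψ(−5) = 625 = ψ(5) with −5 ≠ 5.

-5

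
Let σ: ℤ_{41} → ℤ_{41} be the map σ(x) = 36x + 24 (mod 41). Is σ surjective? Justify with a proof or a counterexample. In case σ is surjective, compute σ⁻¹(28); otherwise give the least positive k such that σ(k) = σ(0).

32

Recall that σ is surjective if every y in the codomain equals σ(x) for some x in the domain.
Since gcd(36, 41) = 1, 36 is invertible modulo 41. Euclid's algorithm: 41 = 1·36 + 5, 36 = 7·5 + 1; back-substituting gives 1 = 8·36 − 7·41, so 36⁻¹ ≡ 8 (mod 41).
For any y ∈ ℤ_{41}, x = 8(y − 24) mod 41 satisfies σ(x) = 36·8(y − 24) + 24 ≡ y (since 36·8 ≡ 1 mod 41). So every y has a preimage.
Therefore σ is surjective.
Since σ is surjective, we find σ⁻¹(28): we need 36x ≡ 28 − 24 ≡ 4 (mod 41). Using 36⁻¹ = 8: x ≡ 8·4 = 32, so x = 32.
Check: σ(32) = 36·32 + 24 = 1176 = 28·41 + 28 ≡ 28 (mod 41).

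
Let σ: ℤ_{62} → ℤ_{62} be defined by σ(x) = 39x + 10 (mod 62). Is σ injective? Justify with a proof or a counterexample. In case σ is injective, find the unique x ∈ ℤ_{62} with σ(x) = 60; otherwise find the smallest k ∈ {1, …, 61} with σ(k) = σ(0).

Recall: σ is injective if σ(s) = σ(t) implies s = t.
Suppose σ(s) = σ(t) in ℤ_{62}. Then 39s + 10 ≡ 39t + 10 (mod 62), thus 39(s − t) ≡ 0 (mod 62).
Since gcd(39, 62) = 1, 39 is invertible modulo 62, hence s − t ≡ 0 (mod 62), i.e. s = t.
Thus σ is injective.
We now compute 39⁻¹ mod 62 explicitly. Euclid's algorithm: 62 = 1·39 + 23, 39 = 1·23 + 16, 23 = 1·16 + 7, 16 = 2·7 + 2, 7 = 3·2 + 1; back-substituting gives 1 = 35·39 − 22·62, so 39⁻¹ ≡ 35 (mod 62).
Since σ is injective, we compute σ⁻¹(60): solve 39x + 10 ≡ 60 (mod 62), i.e. 39x ≡ 50 (mod 62).
Multiplying by 39⁻¹ = 35 gives x ≡ 35·50 = 1750 = 28·62 + 14 ≡ 14 (mod 62).
Check: σ(14) = 39·14 + 10 = 556 = 8·62 + 60 ≡ 60 (mod 62).

14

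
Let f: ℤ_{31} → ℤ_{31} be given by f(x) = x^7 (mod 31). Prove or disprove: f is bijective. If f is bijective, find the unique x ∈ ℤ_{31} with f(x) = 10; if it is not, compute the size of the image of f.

9

Since 31 is prime, the nonzero elements of ℤ_{31} form a cyclic group of order 30.
As gcd(7, 30) = 1, raising to the 7th power is a bijection on this group: if a^7 ≡ b^7 then (ab^{−1})^7 = 1, and the only element of order dividing gcd(7, 30) = 1 is 1, so a = b.
With f(0) = 0 this makes f injective on all of ℤ_{31}, hence bijective (finite equal-size domain and codomain). In particular f is bijective.
Since f is bijective, we find the preimage of 10. The inverse of x ↦ x^7 on (ℤ_{31})^× is x ↦ x^13, because 7·13 = 91 = 3·30 + 1 ≡ 1 (mod 30) and x^{30} = 1 for x ≠ 0 (Fermat). So f⁻¹(10) = 10^13 mod 31.
Repeated squaring mod 31: 10^1 ≡ 10, 10^2 ≡ 10² = 100 ≡ 7, 10^4 ≡ 7² = 49 ≡ 18, 10^8 ≡ 18² = 324 ≡ 14. Since 13 = 8 + 4 + 1, 10^13 ≡ 14·18·10: 14·18 = 252 ≡ 4, then 4·10 = 40 ≡ 9. So 10^13 ≡ 9 (mod 31).
Hence f⁻¹(10) = 9.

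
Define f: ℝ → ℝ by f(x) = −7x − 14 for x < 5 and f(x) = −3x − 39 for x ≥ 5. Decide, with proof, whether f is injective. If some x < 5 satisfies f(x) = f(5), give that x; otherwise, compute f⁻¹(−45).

31/7

Both pieces are strictly decreasing (slopes −7 and −3), so each is injective on its own interval.
The left piece maps (−∞, 5) onto (−49, ∞); the right piece maps [5, ∞) onto (−∞, −54].
These images are disjoint, so no value is attained by both pieces. Therefore f is injective.
Because the two images are disjoint, no x < 5 has f(x) = f(5), so we compute f⁻¹(−45): −45 lies in (−49, ∞), so solve −7x − 14 = −45: x = (−45 + 14)/(−7) = 31/7.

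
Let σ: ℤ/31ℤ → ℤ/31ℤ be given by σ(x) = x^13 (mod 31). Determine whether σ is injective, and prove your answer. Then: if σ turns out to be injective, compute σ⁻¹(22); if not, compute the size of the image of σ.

Since 31 is prime, the nonzero elements of ℤ/31ℤ form a cyclic group of order 30.
As gcd(13, 30) = 1, raising to the 13th power is a bijection on this group: if s^13 ≡ t^13 then (st^{−1})^13 = 1, and the only element of order dividing gcd(13, 30) = 1 is 1, so s = t.
With σ(0) = 0 this makes σ injective on all of ℤ/31ℤ, hence bijective (finite equal-size domain and codomain). In particular σ is injective.
Since σ is injective, we find the preimage of 22. The inverse of x ↦ x^13 on (ℤ/31ℤ)^× is x ↦ x^7, because 13·7 = 91 = 3·30 + 1 ≡ 1 (mod 30) and x^{30} = 1 for x ≠ 0 (Fermat). So σ⁻¹(22) = 22^7 mod 31.
Repeated squaring mod 31: 22^1 ≡ 22, 22^2 ≡ 22² = 484 ≡ 19, 22^4 ≡ 19² = 361 ≡ 20. Since 7 = 4 + 2 + 1, 22^7 ≡ 20·19·22: 20·19 = 380 ≡ 8, then 8·22 = 176 ≡ 21. So 22^7 ≡ 21 (mod 31).
Hence σ⁻¹(22) = 21.

21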